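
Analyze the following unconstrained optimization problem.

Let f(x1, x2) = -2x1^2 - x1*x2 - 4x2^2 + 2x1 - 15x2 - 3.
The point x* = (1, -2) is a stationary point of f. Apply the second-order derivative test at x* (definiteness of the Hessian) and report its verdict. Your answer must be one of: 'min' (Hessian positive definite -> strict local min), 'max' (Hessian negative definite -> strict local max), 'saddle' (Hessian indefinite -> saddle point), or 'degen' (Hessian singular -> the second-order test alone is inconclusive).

Compute the Hessian H = grad^2 f:
  H = [[-4, -1], [-1, -8]]
Verify stationarity: grad f(x*) = H x* + g = (0, 0).
Eigenvalues of H: -8.2361, -3.7639.
Both eigenvalues < 0, so H is negative definite -> x* is a strict local max.

max


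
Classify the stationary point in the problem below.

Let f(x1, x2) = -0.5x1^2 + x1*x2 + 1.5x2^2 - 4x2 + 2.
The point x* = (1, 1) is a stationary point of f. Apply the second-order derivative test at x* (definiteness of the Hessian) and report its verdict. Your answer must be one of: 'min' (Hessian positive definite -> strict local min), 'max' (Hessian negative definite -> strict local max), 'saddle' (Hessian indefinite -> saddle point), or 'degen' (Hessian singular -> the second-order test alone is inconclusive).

Compute the Hessian H = grad^2 f:
  H = [[-1, 1], [1, 3]]
Verify stationarity: grad f(x*) = H x* + g = (0, 0).
Eigenvalues of H: -1.2361, 3.2361.
Eigenvalues have mixed signs, so H is indefinite -> x* is a saddle point.

saddle


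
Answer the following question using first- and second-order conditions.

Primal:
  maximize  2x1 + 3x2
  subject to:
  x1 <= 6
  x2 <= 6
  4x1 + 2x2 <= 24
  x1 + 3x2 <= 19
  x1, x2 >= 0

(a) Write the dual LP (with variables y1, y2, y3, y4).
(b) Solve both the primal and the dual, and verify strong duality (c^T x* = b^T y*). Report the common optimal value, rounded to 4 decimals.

The standard primal-dual pair for 'max c^T x s.t. A x <= b, x >= 0' is:
  Dual:  min b^T y  s.t.  A^T y >= c,  y >= 0.

So the dual LP is:
  minimize  6y1 + 6y2 + 24y3 + 19y4
  subject to:
    y1 + 4y3 + y4 >= 2
    y2 + 2y3 + 3y4 >= 3
    y1, y2, y3, y4 >= 0

Solving the primal: x* = (3.4, 5.2).
  primal value c^T x* = 22.4.
Solving the dual: y* = (0, 0, 0.3, 0.8).
  dual value b^T y* = 22.4.
Strong duality: c^T x* = b^T y*. Confirmed.

22.4


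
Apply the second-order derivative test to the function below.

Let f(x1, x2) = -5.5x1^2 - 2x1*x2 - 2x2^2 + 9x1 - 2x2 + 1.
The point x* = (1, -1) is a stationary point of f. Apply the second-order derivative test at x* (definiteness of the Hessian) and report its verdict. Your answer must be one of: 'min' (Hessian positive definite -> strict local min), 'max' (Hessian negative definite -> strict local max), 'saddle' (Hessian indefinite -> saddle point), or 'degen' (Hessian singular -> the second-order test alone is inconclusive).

Compute the Hessian H = grad^2 f:
  H = [[-11, -2], [-2, -4]]
Verify stationarity: grad f(x*) = H x* + g = (0, 0).
Eigenvalues of H: -11.5311, -3.4689.
Both eigenvalues < 0, so H is negative definite -> x* is a strict local max.

max


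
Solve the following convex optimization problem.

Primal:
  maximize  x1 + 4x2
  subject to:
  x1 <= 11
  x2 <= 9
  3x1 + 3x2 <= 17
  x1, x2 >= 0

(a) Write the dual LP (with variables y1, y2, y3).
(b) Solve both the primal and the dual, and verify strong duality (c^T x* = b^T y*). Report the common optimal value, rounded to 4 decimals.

The standard primal-dual pair for 'max c^T x s.t. A x <= b, x >= 0' is:
  Dual:  min b^T y  s.t.  A^T y >= c,  y >= 0.

So the dual LP is:
  minimize  11y1 + 9y2 + 17y3
  subject to:
    y1 + 3y3 >= 1
    y2 + 3y3 >= 4
    y1, y2, y3 >= 0

Solving the primal: x* = (0, 5.6667).
  primal value c^T x* = 22.6667.
Solving the dual: y* = (0, 0, 1.3333).
  dual value b^T y* = 22.6667.
Strong duality: c^T x* = b^T y*. Confirmed.

22.6667


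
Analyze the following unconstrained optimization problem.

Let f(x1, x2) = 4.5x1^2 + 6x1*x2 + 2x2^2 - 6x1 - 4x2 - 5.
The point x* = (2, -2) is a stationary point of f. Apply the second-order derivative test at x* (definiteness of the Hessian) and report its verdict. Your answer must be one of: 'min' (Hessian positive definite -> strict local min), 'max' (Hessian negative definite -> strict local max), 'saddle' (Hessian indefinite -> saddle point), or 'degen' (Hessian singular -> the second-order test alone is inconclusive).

Compute the Hessian H = grad^2 f:
  H = [[9, 6], [6, 4]]
Verify stationarity: grad f(x*) = H x* + g = (0, 0).
Eigenvalues of H: 0, 13.
H has a zero eigenvalue (singular; positive semidefinite but not definite), so H is neither positive definite, negative definite, nor indefinite. The second-order test alone is inconclusive -> degen.
(Indeed, f is constant along the null direction of H through x*, so x* is not a strict local extremum.)

degen


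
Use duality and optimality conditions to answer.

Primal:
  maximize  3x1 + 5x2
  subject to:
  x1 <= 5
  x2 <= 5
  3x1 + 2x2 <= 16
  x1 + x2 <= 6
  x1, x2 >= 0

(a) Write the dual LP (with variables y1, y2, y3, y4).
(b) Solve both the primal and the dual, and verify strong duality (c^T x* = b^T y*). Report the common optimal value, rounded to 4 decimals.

The standard primal-dual pair for 'max c^T x s.t. A x <= b, x >= 0' is:
  Dual:  min b^T y  s.t.  A^T y >= c,  y >= 0.

So the dual LP is:
  minimize  5y1 + 5y2 + 16y3 + 6y4
  subject to:
    y1 + 3y3 + y4 >= 3
    y2 + 2y3 + y4 >= 5
    y1, y2, y3, y4 >= 0

Solving the primal: x* = (1, 5).
  primal value c^T x* = 28.
Solving the dual: y* = (0, 2, 0, 3).
  dual value b^T y* = 28.
Strong duality: c^T x* = b^T y*. Confirmed.

28


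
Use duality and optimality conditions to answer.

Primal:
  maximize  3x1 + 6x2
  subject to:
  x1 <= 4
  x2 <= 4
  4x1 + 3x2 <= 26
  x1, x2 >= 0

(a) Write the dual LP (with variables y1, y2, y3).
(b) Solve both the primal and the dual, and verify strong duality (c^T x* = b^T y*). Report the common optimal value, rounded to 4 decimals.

The standard primal-dual pair for 'max c^T x s.t. A x <= b, x >= 0' is:
  Dual:  min b^T y  s.t.  A^T y >= c,  y >= 0.

So the dual LP is:
  minimize  4y1 + 4y2 + 26y3
  subject to:
    y1 + 4y3 >= 3
    y2 + 3y3 >= 6
    y1, y2, y3 >= 0

Solving the primal: x* = (3.5, 4).
  primal value c^T x* = 34.5.
Solving the dual: y* = (0, 3.75, 0.75).
  dual value b^T y* = 34.5.
Strong duality: c^T x* = b^T y*. Confirmed.

34.5


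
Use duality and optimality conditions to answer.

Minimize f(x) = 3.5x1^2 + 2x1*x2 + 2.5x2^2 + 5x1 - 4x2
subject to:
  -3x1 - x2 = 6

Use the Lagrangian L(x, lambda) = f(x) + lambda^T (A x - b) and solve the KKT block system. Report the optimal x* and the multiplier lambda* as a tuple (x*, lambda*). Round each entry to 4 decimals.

Form the Lagrangian:
  L(x, lambda) = (1/2) x^T Q x + c^T x + lambda^T (A x - b)
Stationarity (grad_x L = 0): Q x + c + A^T lambda = 0.
Primal feasibility: A x = b.

This gives the KKT block system:
  [ Q   A^T ] [ x     ]   [-c ]
  [ A    0  ] [ lambda ] = [ b ]

Solving the linear system:
  x*      = (-2.375, 1.125)
  lambda* = (-3.125)
  f(x*)   = 1.1875

x* = (-2.375, 1.125), lambda* = (-3.125)


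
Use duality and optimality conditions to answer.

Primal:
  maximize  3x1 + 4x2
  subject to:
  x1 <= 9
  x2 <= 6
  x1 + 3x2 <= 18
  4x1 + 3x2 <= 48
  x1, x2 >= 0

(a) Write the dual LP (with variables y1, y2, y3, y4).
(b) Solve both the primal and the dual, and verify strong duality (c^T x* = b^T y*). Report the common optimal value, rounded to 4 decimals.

The standard primal-dual pair for 'max c^T x s.t. A x <= b, x >= 0' is:
  Dual:  min b^T y  s.t.  A^T y >= c,  y >= 0.

So the dual LP is:
  minimize  9y1 + 6y2 + 18y3 + 48y4
  subject to:
    y1 + y3 + 4y4 >= 3
    y2 + 3y3 + 3y4 >= 4
    y1, y2, y3, y4 >= 0

Solving the primal: x* = (9, 3).
  primal value c^T x* = 39.
Solving the dual: y* = (1.6667, 0, 1.3333, 0).
  dual value b^T y* = 39.
Strong duality: c^T x* = b^T y*. Confirmed.

39


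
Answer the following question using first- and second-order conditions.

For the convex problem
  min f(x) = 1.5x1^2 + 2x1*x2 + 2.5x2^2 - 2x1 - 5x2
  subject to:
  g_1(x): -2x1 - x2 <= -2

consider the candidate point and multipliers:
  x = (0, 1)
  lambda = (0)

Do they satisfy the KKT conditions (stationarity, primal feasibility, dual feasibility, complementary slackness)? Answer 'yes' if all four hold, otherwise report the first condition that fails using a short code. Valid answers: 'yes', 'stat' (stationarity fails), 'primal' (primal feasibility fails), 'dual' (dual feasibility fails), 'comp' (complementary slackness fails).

Gradient of f: grad f(x) = Q x + c = (0, 0)
Constraint values g_i(x) = a_i^T x - b_i:
  g_1((0, 1)) = 1
Stationarity residual: grad f(x) + sum_i lambda_i a_i = (0, 0)
  -> stationarity OK
Primal feasibility (all g_i <= 0): FAILS
Dual feasibility (all lambda_i >= 0): OK
Complementary slackness (lambda_i * g_i(x) = 0 for all i): OK

Verdict: the first failing condition is primal_feasibility -> primal.

primal


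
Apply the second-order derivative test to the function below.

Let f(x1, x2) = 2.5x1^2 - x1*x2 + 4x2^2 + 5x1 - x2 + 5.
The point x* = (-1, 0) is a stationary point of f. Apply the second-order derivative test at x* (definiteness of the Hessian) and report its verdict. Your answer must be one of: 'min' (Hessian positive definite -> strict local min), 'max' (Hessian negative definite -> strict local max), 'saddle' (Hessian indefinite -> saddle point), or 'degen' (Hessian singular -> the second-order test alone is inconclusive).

Compute the Hessian H = grad^2 f:
  H = [[5, -1], [-1, 8]]
Verify stationarity: grad f(x*) = H x* + g = (0, 0).
Eigenvalues of H: 4.6972, 8.3028.
Both eigenvalues > 0, so H is positive definite -> x* is a strict local min.

min


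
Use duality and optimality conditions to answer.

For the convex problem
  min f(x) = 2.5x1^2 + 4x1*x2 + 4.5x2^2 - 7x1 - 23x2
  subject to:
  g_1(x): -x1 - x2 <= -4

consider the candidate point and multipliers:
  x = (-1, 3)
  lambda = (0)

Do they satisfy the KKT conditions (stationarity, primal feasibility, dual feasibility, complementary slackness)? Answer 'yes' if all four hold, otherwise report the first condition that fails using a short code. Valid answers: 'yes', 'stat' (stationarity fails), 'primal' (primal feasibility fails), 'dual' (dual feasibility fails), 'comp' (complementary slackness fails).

Gradient of f: grad f(x) = Q x + c = (0, 0)
Constraint values g_i(x) = a_i^T x - b_i:
  g_1((-1, 3)) = 2
Stationarity residual: grad f(x) + sum_i lambda_i a_i = (0, 0)
  -> stationarity OK
Primal feasibility (all g_i <= 0): FAILS
Dual feasibility (all lambda_i >= 0): OK
Complementary slackness (lambda_i * g_i(x) = 0 for all i): OK

Verdict: the first failing condition is primal_feasibility -> primal.

primal


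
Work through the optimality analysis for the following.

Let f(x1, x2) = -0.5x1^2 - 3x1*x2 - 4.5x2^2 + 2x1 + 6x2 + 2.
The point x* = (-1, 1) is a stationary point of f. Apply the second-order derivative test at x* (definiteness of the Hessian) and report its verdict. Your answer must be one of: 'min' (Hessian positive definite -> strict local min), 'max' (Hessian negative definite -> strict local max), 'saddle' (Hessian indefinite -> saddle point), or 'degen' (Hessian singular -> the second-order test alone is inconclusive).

Compute the Hessian H = grad^2 f:
  H = [[-1, -3], [-3, -9]]
Verify stationarity: grad f(x*) = H x* + g = (0, 0).
Eigenvalues of H: -10, 0.
H has a zero eigenvalue (singular; negative semidefinite but not definite), so H is neither positive definite, negative definite, nor indefinite. The second-order test alone is inconclusive -> degen.
(Indeed, f is constant along the null direction of H through x*, so x* is not a strict local extremum.)

degen


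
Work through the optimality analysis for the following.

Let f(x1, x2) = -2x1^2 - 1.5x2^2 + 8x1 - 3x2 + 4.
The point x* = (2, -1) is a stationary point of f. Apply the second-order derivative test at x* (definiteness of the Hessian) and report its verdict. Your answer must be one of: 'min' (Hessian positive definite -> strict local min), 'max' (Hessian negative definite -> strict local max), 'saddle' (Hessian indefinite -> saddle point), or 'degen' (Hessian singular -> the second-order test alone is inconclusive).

Compute the Hessian H = grad^2 f:
  H = [[-4, 0], [0, -3]]
Verify stationarity: grad f(x*) = H x* + g = (0, 0).
Eigenvalues of H: -4, -3.
Both eigenvalues < 0, so H is negative definite -> x* is a strict local max.

max


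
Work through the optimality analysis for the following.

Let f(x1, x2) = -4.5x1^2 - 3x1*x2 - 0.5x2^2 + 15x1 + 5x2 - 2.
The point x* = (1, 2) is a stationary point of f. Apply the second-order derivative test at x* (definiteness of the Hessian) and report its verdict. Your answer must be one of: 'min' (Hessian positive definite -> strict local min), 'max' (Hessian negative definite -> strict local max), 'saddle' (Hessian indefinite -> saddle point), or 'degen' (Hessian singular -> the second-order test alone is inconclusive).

Compute the Hessian H = grad^2 f:
  H = [[-9, -3], [-3, -1]]
Verify stationarity: grad f(x*) = H x* + g = (0, 0).
Eigenvalues of H: -10, 0.
H has a zero eigenvalue (singular; negative semidefinite but not definite), so H is neither positive definite, negative definite, nor indefinite. The second-order test alone is inconclusive -> degen.
(Indeed, f is constant along the null direction of H through x*, so x* is not a strict local extremum.)

degen


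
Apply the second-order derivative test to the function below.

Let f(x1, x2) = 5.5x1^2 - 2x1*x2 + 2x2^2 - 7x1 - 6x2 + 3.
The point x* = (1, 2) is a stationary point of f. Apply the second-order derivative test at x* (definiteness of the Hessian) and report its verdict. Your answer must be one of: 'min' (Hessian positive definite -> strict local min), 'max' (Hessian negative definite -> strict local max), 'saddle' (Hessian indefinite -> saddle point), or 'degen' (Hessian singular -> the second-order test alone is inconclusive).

Compute the Hessian H = grad^2 f:
  H = [[11, -2], [-2, 4]]
Verify stationarity: grad f(x*) = H x* + g = (0, 0).
Eigenvalues of H: 3.4689, 11.5311.
Both eigenvalues > 0, so H is positive definite -> x* is a strict local min.

min


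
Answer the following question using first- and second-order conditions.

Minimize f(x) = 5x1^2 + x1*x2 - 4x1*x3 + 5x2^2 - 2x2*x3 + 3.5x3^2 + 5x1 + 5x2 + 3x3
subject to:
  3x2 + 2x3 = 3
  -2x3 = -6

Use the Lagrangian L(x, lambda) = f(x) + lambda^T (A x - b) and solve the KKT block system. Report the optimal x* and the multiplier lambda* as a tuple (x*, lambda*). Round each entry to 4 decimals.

Form the Lagrangian:
  L(x, lambda) = (1/2) x^T Q x + c^T x + lambda^T (A x - b)
Stationarity (grad_x L = 0): Q x + c + A^T lambda = 0.
Primal feasibility: A x = b.

This gives the KKT block system:
  [ Q   A^T ] [ x     ]   [-c ]
  [ A    0  ] [ lambda ] = [ b ]

Solving the linear system:
  x*      = (0.8, -1, 3)
  lambda* = (3.4, 14.8)
  f(x*)   = 43.3

x* = (0.8, -1, 3), lambda* = (3.4, 14.8)


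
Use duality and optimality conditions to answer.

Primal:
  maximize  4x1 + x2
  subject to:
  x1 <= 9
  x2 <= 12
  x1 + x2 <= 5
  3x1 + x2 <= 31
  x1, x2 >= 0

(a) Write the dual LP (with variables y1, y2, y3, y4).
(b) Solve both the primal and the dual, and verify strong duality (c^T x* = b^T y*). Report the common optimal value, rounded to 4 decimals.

The standard primal-dual pair for 'max c^T x s.t. A x <= b, x >= 0' is:
  Dual:  min b^T y  s.t.  A^T y >= c,  y >= 0.

So the dual LP is:
  minimize  9y1 + 12y2 + 5y3 + 31y4
  subject to:
    y1 + y3 + 3y4 >= 4
    y2 + y3 + y4 >= 1
    y1, y2, y3, y4 >= 0

Solving the primal: x* = (5, 0).
  primal value c^T x* = 20.
Solving the dual: y* = (0, 0, 4, 0).
  dual value b^T y* = 20.
Strong duality: c^T x* = b^T y*. Confirmed.

20


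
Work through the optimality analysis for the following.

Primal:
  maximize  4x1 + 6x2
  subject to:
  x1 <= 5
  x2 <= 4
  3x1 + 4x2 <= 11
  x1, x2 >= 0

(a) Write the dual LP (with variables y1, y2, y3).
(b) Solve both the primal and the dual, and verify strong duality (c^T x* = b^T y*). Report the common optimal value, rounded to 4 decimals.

The standard primal-dual pair for 'max c^T x s.t. A x <= b, x >= 0' is:
  Dual:  min b^T y  s.t.  A^T y >= c,  y >= 0.

So the dual LP is:
  minimize  5y1 + 4y2 + 11y3
  subject to:
    y1 + 3y3 >= 4
    y2 + 4y3 >= 6
    y1, y2, y3 >= 0

Solving the primal: x* = (0, 2.75).
  primal value c^T x* = 16.5.
Solving the dual: y* = (0, 0, 1.5).
  dual value b^T y* = 16.5.
Strong duality: c^T x* = b^T y*. Confirmed.

16.5


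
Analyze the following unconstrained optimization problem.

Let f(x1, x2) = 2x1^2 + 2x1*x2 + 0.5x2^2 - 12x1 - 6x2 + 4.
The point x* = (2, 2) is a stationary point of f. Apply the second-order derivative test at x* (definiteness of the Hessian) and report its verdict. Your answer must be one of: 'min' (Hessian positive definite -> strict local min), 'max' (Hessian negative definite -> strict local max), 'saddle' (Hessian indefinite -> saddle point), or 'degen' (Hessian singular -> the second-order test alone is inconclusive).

Compute the Hessian H = grad^2 f:
  H = [[4, 2], [2, 1]]
Verify stationarity: grad f(x*) = H x* + g = (0, 0).
Eigenvalues of H: 0, 5.
H has a zero eigenvalue (singular; positive semidefinite but not definite), so H is neither positive definite, negative definite, nor indefinite. The second-order test alone is inconclusive -> degen.
(Indeed, f is constant along the null direction of H through x*, so x* is not a strict local extremum.)

degen


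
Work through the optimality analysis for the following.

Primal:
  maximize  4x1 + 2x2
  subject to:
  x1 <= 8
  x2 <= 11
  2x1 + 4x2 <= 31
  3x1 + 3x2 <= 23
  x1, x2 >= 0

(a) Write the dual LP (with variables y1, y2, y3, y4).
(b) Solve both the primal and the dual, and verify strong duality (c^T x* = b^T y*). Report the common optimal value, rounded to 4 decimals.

The standard primal-dual pair for 'max c^T x s.t. A x <= b, x >= 0' is:
  Dual:  min b^T y  s.t.  A^T y >= c,  y >= 0.

So the dual LP is:
  minimize  8y1 + 11y2 + 31y3 + 23y4
  subject to:
    y1 + 2y3 + 3y4 >= 4
    y2 + 4y3 + 3y4 >= 2
    y1, y2, y3, y4 >= 0

Solving the primal: x* = (7.6667, 0).
  primal value c^T x* = 30.6667.
Solving the dual: y* = (0, 0, 0, 1.3333).
  dual value b^T y* = 30.6667.
Strong duality: c^T x* = b^T y*. Confirmed.

30.6667


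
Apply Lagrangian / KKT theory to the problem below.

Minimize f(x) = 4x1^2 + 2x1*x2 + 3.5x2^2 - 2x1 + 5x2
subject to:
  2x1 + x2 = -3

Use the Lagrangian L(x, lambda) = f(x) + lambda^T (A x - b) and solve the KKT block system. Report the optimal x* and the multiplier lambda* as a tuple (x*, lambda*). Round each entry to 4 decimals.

Form the Lagrangian:
  L(x, lambda) = (1/2) x^T Q x + c^T x + lambda^T (A x - b)
Stationarity (grad_x L = 0): Q x + c + A^T lambda = 0.
Primal feasibility: A x = b.

This gives the KKT block system:
  [ Q   A^T ] [ x     ]   [-c ]
  [ A    0  ] [ lambda ] = [ b ]

Solving the linear system:
  x*      = (-0.8571, -1.2857)
  lambda* = (5.7143)
  f(x*)   = 6.2143

x* = (-0.8571, -1.2857), lambda* = (5.7143)


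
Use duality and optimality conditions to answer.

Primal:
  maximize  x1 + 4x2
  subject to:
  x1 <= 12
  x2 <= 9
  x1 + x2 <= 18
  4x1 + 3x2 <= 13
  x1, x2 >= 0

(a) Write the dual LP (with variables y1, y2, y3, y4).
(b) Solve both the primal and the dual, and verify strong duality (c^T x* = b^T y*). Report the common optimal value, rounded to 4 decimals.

The standard primal-dual pair for 'max c^T x s.t. A x <= b, x >= 0' is:
  Dual:  min b^T y  s.t.  A^T y >= c,  y >= 0.

So the dual LP is:
  minimize  12y1 + 9y2 + 18y3 + 13y4
  subject to:
    y1 + y3 + 4y4 >= 1
    y2 + y3 + 3y4 >= 4
    y1, y2, y3, y4 >= 0

Solving the primal: x* = (0, 4.3333).
  primal value c^T x* = 17.3333.
Solving the dual: y* = (0, 0, 0, 1.3333).
  dual value b^T y* = 17.3333.
Strong duality: c^T x* = b^T y*. Confirmed.

17.3333


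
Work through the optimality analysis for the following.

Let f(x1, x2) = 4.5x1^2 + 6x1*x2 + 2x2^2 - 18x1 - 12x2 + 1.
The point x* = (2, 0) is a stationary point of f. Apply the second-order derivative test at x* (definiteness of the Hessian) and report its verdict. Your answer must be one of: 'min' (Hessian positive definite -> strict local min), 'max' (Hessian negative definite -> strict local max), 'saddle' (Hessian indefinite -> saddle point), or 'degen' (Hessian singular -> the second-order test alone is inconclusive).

Compute the Hessian H = grad^2 f:
  H = [[9, 6], [6, 4]]
Verify stationarity: grad f(x*) = H x* + g = (0, 0).
Eigenvalues of H: 0, 13.
H has a zero eigenvalue (singular; positive semidefinite but not definite), so H is neither positive definite, negative definite, nor indefinite. The second-order test alone is inconclusive -> degen.
(Indeed, f is constant along the null direction of H through x*, so x* is not a strict local extremum.)

degen


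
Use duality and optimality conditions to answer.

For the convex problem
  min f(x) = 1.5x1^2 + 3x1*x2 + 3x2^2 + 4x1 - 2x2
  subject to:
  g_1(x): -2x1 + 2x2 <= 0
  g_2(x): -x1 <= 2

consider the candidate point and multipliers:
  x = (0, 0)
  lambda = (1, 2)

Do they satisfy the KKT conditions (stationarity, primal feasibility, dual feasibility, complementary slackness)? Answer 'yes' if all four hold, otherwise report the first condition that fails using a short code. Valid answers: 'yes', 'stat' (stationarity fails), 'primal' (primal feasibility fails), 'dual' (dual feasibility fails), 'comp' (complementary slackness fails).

Gradient of f: grad f(x) = Q x + c = (4, -2)
Constraint values g_i(x) = a_i^T x - b_i:
  g_1((0, 0)) = 0
  g_2((0, 0)) = -2
Stationarity residual: grad f(x) + sum_i lambda_i a_i = (0, 0)
  -> stationarity OK
Primal feasibility (all g_i <= 0): OK
Dual feasibility (all lambda_i >= 0): OK
Complementary slackness (lambda_i * g_i(x) = 0 for all i): FAILS

Verdict: the first failing condition is complementary_slackness -> comp.

comp


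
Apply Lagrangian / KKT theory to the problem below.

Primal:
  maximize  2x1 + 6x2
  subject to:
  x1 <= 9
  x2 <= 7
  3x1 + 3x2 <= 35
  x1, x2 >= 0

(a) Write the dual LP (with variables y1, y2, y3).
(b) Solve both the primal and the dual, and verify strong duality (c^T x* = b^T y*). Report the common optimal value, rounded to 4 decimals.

The standard primal-dual pair for 'max c^T x s.t. A x <= b, x >= 0' is:
  Dual:  min b^T y  s.t.  A^T y >= c,  y >= 0.

So the dual LP is:
  minimize  9y1 + 7y2 + 35y3
  subject to:
    y1 + 3y3 >= 2
    y2 + 3y3 >= 6
    y1, y2, y3 >= 0

Solving the primal: x* = (4.6667, 7).
  primal value c^T x* = 51.3333.
Solving the dual: y* = (0, 4, 0.6667).
  dual value b^T y* = 51.3333.
Strong duality: c^T x* = b^T y*. Confirmed.

51.3333


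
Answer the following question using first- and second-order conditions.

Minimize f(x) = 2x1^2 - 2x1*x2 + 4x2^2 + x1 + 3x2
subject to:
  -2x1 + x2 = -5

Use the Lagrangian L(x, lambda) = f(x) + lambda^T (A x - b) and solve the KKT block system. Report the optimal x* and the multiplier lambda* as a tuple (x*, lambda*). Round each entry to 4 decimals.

Form the Lagrangian:
  L(x, lambda) = (1/2) x^T Q x + c^T x + lambda^T (A x - b)
Stationarity (grad_x L = 0): Q x + c + A^T lambda = 0.
Primal feasibility: A x = b.

This gives the KKT block system:
  [ Q   A^T ] [ x     ]   [-c ]
  [ A    0  ] [ lambda ] = [ b ]

Solving the linear system:
  x*      = (2.25, -0.5)
  lambda* = (5.5)
  f(x*)   = 14.125

x* = (2.25, -0.5), lambda* = (5.5)


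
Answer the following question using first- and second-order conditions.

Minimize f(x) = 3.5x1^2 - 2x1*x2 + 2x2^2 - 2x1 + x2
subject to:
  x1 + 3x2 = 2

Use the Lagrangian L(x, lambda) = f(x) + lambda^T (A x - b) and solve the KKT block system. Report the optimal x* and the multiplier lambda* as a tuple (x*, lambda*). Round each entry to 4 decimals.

Form the Lagrangian:
  L(x, lambda) = (1/2) x^T Q x + c^T x + lambda^T (A x - b)
Stationarity (grad_x L = 0): Q x + c + A^T lambda = 0.
Primal feasibility: A x = b.

This gives the KKT block system:
  [ Q   A^T ] [ x     ]   [-c ]
  [ A    0  ] [ lambda ] = [ b ]

Solving the linear system:
  x*      = (0.519, 0.4937)
  lambda* = (-0.6456)
  f(x*)   = 0.3734

x* = (0.519, 0.4937), lambda* = (-0.6456)


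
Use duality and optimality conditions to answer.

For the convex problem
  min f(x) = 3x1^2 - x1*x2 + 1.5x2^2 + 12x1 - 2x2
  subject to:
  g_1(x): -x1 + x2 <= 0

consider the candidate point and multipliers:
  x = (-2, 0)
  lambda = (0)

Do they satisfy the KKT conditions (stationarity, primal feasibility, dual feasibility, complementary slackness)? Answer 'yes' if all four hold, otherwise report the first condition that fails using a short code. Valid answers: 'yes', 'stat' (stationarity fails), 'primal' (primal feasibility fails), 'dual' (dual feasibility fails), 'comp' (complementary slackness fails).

Gradient of f: grad f(x) = Q x + c = (0, 0)
Constraint values g_i(x) = a_i^T x - b_i:
  g_1((-2, 0)) = 2
Stationarity residual: grad f(x) + sum_i lambda_i a_i = (0, 0)
  -> stationarity OK
Primal feasibility (all g_i <= 0): FAILS
Dual feasibility (all lambda_i >= 0): OK
Complementary slackness (lambda_i * g_i(x) = 0 for all i): OK

Verdict: the first failing condition is primal_feasibility -> primal.

primal


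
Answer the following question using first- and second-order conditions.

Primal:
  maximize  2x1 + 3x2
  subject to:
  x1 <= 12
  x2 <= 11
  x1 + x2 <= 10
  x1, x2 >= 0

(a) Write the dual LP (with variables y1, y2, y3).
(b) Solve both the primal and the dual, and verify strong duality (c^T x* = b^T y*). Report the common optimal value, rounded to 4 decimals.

The standard primal-dual pair for 'max c^T x s.t. A x <= b, x >= 0' is:
  Dual:  min b^T y  s.t.  A^T y >= c,  y >= 0.

So the dual LP is:
  minimize  12y1 + 11y2 + 10y3
  subject to:
    y1 + y3 >= 2
    y2 + y3 >= 3
    y1, y2, y3 >= 0

Solving the primal: x* = (0, 10).
  primal value c^T x* = 30.
Solving the dual: y* = (0, 0, 3).
  dual value b^T y* = 30.
Strong duality: c^T x* = b^T y*. Confirmed.

30


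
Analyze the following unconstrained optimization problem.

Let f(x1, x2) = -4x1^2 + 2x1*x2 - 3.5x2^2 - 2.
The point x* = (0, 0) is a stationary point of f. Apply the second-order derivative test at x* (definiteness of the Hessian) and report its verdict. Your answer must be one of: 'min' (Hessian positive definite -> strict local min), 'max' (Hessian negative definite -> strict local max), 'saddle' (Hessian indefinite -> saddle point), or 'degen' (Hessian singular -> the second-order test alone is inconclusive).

Compute the Hessian H = grad^2 f:
  H = [[-8, 2], [2, -7]]
Verify stationarity: grad f(x*) = H x* + g = (0, 0).
Eigenvalues of H: -9.5616, -5.4384.
Both eigenvalues < 0, so H is negative definite -> x* is a strict local max.

max


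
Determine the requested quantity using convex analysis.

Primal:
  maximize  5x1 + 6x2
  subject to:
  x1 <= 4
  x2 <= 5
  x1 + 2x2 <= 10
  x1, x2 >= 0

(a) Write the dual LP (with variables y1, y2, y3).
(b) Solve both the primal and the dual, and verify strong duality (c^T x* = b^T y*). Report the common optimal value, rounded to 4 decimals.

The standard primal-dual pair for 'max c^T x s.t. A x <= b, x >= 0' is:
  Dual:  min b^T y  s.t.  A^T y >= c,  y >= 0.

So the dual LP is:
  minimize  4y1 + 5y2 + 10y3
  subject to:
    y1 + y3 >= 5
    y2 + 2y3 >= 6
    y1, y2, y3 >= 0

Solving the primal: x* = (4, 3).
  primal value c^T x* = 38.
Solving the dual: y* = (2, 0, 3).
  dual value b^T y* = 38.
Strong duality: c^T x* = b^T y*. Confirmed.

38


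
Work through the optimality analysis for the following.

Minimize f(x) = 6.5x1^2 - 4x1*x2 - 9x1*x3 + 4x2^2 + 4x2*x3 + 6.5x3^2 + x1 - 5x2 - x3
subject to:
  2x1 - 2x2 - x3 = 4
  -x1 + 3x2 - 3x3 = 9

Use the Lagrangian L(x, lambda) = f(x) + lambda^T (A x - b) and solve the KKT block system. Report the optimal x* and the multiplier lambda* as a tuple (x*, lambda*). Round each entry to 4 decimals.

Form the Lagrangian:
  L(x, lambda) = (1/2) x^T Q x + c^T x + lambda^T (A x - b)
Stationarity (grad_x L = 0): Q x + c + A^T lambda = 0.
Primal feasibility: A x = b.

This gives the KKT block system:
  [ Q   A^T ] [ x     ]   [-c ]
  [ A    0  ] [ lambda ] = [ b ]

Solving the linear system:
  x*      = (0.48, 0.04, -3.12)
  lambda* = (-21.6, -8.04)
  f(x*)   = 81.08

x* = (0.48, 0.04, -3.12), lambda* = (-21.6, -8.04)


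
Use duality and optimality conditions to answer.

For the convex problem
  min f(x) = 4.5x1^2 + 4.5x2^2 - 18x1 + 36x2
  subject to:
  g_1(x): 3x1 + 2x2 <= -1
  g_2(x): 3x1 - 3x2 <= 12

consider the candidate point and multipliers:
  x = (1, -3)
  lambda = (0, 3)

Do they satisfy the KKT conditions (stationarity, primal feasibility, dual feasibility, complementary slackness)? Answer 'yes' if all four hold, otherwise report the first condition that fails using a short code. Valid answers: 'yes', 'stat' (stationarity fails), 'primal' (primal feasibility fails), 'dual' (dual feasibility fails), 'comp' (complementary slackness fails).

Gradient of f: grad f(x) = Q x + c = (-9, 9)
Constraint values g_i(x) = a_i^T x - b_i:
  g_1((1, -3)) = -2
  g_2((1, -3)) = 0
Stationarity residual: grad f(x) + sum_i lambda_i a_i = (0, 0)
  -> stationarity OK
Primal feasibility (all g_i <= 0): OK
Dual feasibility (all lambda_i >= 0): OK
Complementary slackness (lambda_i * g_i(x) = 0 for all i): OK

Verdict: yes, KKT holds.

yes


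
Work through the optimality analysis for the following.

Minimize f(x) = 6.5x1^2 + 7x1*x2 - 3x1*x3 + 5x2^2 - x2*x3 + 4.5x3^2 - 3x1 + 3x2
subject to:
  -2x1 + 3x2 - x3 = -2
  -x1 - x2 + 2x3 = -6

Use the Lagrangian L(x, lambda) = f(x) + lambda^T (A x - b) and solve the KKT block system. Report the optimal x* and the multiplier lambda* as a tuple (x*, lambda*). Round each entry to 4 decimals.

Form the Lagrangian:
  L(x, lambda) = (1/2) x^T Q x + c^T x + lambda^T (A x - b)
Stationarity (grad_x L = 0): Q x + c + A^T lambda = 0.
Primal feasibility: A x = b.

This gives the KKT block system:
  [ Q   A^T ] [ x     ]   [-c ]
  [ A    0  ] [ lambda ] = [ b ]

Solving the linear system:
  x*      = (1.3684, -0.6316, -2.6316)
  lambda* = (1.8737, 14.5158)
  f(x*)   = 42.4211

x* = (1.3684, -0.6316, -2.6316), lambda* = (1.8737, 14.5158)


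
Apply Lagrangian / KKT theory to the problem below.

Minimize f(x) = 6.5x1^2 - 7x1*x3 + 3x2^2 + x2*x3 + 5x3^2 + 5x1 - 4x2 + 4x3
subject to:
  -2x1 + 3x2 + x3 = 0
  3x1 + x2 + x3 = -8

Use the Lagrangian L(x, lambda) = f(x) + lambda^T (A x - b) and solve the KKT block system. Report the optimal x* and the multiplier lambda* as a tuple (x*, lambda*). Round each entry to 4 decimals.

Form the Lagrangian:
  L(x, lambda) = (1/2) x^T Q x + c^T x + lambda^T (A x - b)
Stationarity (grad_x L = 0): Q x + c + A^T lambda = 0.
Primal feasibility: A x = b.

This gives the KKT block system:
  [ Q   A^T ] [ x     ]   [-c ]
  [ A    0  ] [ lambda ] = [ b ]

Solving the linear system:
  x*      = (-1.8012, -0.5031, -2.0932)
  lambda* = (2.1429, 2.6832)
  f(x*)   = 3.0497

x* = (-1.8012, -0.5031, -2.0932), lambda* = (2.1429, 2.6832)


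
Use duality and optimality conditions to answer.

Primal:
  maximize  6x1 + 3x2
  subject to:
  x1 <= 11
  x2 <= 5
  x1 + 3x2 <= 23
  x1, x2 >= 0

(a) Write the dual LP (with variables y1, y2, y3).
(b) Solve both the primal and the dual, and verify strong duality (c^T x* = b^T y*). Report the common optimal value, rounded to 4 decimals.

The standard primal-dual pair for 'max c^T x s.t. A x <= b, x >= 0' is:
  Dual:  min b^T y  s.t.  A^T y >= c,  y >= 0.

So the dual LP is:
  minimize  11y1 + 5y2 + 23y3
  subject to:
    y1 + y3 >= 6
    y2 + 3y3 >= 3
    y1, y2, y3 >= 0

Solving the primal: x* = (11, 4).
  primal value c^T x* = 78.
Solving the dual: y* = (5, 0, 1).
  dual value b^T y* = 78.
Strong duality: c^T x* = b^T y*. Confirmed.

78


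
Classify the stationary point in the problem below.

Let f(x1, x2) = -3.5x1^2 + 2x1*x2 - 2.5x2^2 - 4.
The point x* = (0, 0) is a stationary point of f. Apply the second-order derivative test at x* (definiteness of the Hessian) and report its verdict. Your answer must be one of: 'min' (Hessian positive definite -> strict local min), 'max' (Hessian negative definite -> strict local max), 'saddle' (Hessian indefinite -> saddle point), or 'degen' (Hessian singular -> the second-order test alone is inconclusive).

Compute the Hessian H = grad^2 f:
  H = [[-7, 2], [2, -5]]
Verify stationarity: grad f(x*) = H x* + g = (0, 0).
Eigenvalues of H: -8.2361, -3.7639.
Both eigenvalues < 0, so H is negative definite -> x* is a strict local max.

max


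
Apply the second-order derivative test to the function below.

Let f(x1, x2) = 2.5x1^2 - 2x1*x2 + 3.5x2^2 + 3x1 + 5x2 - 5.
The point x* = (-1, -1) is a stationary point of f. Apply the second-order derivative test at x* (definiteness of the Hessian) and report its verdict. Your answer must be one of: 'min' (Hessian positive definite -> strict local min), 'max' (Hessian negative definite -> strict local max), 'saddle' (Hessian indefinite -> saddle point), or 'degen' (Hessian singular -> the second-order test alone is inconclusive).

Compute the Hessian H = grad^2 f:
  H = [[5, -2], [-2, 7]]
Verify stationarity: grad f(x*) = H x* + g = (0, 0).
Eigenvalues of H: 3.7639, 8.2361.
Both eigenvalues > 0, so H is positive definite -> x* is a strict local min.

min


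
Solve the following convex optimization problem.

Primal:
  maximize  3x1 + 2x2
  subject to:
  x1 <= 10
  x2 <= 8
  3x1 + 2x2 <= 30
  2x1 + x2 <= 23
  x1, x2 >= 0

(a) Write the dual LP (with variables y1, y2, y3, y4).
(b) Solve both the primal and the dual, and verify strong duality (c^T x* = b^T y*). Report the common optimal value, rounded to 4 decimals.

The standard primal-dual pair for 'max c^T x s.t. A x <= b, x >= 0' is:
  Dual:  min b^T y  s.t.  A^T y >= c,  y >= 0.

So the dual LP is:
  minimize  10y1 + 8y2 + 30y3 + 23y4
  subject to:
    y1 + 3y3 + 2y4 >= 3
    y2 + 2y3 + y4 >= 2
    y1, y2, y3, y4 >= 0

Solving the primal: x* = (10, 0).
  primal value c^T x* = 30.
Solving the dual: y* = (0, 0, 1, 0).
  dual value b^T y* = 30.
Strong duality: c^T x* = b^T y*. Confirmed.

30


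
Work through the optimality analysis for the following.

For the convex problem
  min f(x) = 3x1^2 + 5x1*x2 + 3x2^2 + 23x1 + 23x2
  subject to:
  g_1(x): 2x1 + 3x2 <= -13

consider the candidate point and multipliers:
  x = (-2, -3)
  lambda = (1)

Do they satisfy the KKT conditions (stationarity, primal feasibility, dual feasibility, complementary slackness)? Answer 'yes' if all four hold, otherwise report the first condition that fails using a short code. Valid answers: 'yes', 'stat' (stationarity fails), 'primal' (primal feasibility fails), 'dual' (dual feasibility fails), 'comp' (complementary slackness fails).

Gradient of f: grad f(x) = Q x + c = (-4, -5)
Constraint values g_i(x) = a_i^T x - b_i:
  g_1((-2, -3)) = 0
Stationarity residual: grad f(x) + sum_i lambda_i a_i = (-2, -2)
  -> stationarity FAILS
Primal feasibility (all g_i <= 0): OK
Dual feasibility (all lambda_i >= 0): OK
Complementary slackness (lambda_i * g_i(x) = 0 for all i): OK

Verdict: the first failing condition is stationarity -> stat.

stat


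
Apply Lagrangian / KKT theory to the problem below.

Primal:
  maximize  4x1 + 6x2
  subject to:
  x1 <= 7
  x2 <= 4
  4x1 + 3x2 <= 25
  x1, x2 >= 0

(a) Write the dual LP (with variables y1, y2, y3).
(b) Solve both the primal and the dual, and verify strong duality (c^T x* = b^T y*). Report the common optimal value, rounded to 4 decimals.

The standard primal-dual pair for 'max c^T x s.t. A x <= b, x >= 0' is:
  Dual:  min b^T y  s.t.  A^T y >= c,  y >= 0.

So the dual LP is:
  minimize  7y1 + 4y2 + 25y3
  subject to:
    y1 + 4y3 >= 4
    y2 + 3y3 >= 6
    y1, y2, y3 >= 0

Solving the primal: x* = (3.25, 4).
  primal value c^T x* = 37.
Solving the dual: y* = (0, 3, 1).
  dual value b^T y* = 37.
Strong duality: c^T x* = b^T y*. Confirmed.

37


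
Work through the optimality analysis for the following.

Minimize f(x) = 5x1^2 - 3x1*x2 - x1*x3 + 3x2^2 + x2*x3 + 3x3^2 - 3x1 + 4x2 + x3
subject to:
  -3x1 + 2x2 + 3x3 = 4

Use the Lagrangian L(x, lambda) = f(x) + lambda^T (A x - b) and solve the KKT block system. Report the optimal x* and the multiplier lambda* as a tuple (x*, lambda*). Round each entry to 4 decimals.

Form the Lagrangian:
  L(x, lambda) = (1/2) x^T Q x + c^T x + lambda^T (A x - b)
Stationarity (grad_x L = 0): Q x + c + A^T lambda = 0.
Primal feasibility: A x = b.

This gives the KKT block system:
  [ Q   A^T ] [ x     ]   [-c ]
  [ A    0  ] [ lambda ] = [ b ]

Solving the linear system:
  x*      = (-0.4132, -0.2096, 1.0599)
  lambda* = (-2.521)
  f(x*)   = 5.7725

x* = (-0.4132, -0.2096, 1.0599), lambda* = (-2.521)


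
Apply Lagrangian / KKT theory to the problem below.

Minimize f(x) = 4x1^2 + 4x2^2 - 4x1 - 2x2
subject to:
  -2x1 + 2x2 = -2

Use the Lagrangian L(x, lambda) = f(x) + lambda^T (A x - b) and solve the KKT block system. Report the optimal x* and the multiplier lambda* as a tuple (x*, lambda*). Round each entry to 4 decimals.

Form the Lagrangian:
  L(x, lambda) = (1/2) x^T Q x + c^T x + lambda^T (A x - b)
Stationarity (grad_x L = 0): Q x + c + A^T lambda = 0.
Primal feasibility: A x = b.

This gives the KKT block system:
  [ Q   A^T ] [ x     ]   [-c ]
  [ A    0  ] [ lambda ] = [ b ]

Solving the linear system:
  x*      = (0.875, -0.125)
  lambda* = (1.5)
  f(x*)   = -0.125

x* = (0.875, -0.125), lambda* = (1.5)


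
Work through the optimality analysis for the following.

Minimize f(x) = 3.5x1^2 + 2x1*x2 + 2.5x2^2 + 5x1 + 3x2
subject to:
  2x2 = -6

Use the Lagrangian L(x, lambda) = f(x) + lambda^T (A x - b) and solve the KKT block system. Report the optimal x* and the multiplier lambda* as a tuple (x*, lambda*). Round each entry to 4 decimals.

Form the Lagrangian:
  L(x, lambda) = (1/2) x^T Q x + c^T x + lambda^T (A x - b)
Stationarity (grad_x L = 0): Q x + c + A^T lambda = 0.
Primal feasibility: A x = b.

This gives the KKT block system:
  [ Q   A^T ] [ x     ]   [-c ]
  [ A    0  ] [ lambda ] = [ b ]

Solving the linear system:
  x*      = (0.1429, -3)
  lambda* = (5.8571)
  f(x*)   = 13.4286

x* = (0.1429, -3), lambda* = (5.8571)


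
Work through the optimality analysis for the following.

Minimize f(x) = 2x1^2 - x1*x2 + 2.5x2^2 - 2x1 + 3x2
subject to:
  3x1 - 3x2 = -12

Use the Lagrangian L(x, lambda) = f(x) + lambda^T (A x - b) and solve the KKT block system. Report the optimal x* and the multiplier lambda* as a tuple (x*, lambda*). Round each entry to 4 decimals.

Form the Lagrangian:
  L(x, lambda) = (1/2) x^T Q x + c^T x + lambda^T (A x - b)
Stationarity (grad_x L = 0): Q x + c + A^T lambda = 0.
Primal feasibility: A x = b.

This gives the KKT block system:
  [ Q   A^T ] [ x     ]   [-c ]
  [ A    0  ] [ lambda ] = [ b ]

Solving the linear system:
  x*      = (-2.4286, 1.5714)
  lambda* = (4.4286)
  f(x*)   = 31.3571

x* = (-2.4286, 1.5714), lambda* = (4.4286)


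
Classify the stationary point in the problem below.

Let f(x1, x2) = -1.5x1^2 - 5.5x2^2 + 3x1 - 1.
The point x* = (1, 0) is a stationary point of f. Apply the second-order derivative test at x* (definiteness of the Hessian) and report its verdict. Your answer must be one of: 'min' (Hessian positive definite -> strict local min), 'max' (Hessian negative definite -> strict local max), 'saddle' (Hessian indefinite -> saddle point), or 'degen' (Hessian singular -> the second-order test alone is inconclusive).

Compute the Hessian H = grad^2 f:
  H = [[-3, 0], [0, -11]]
Verify stationarity: grad f(x*) = H x* + g = (0, 0).
Eigenvalues of H: -11, -3.
Both eigenvalues < 0, so H is negative definite -> x* is a strict local max.

max


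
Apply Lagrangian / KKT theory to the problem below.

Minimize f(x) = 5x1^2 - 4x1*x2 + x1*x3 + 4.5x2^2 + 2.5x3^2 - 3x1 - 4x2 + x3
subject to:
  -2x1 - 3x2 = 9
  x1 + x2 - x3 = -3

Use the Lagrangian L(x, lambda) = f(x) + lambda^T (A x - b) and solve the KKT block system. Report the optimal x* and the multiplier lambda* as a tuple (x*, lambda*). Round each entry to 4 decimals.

Form the Lagrangian:
  L(x, lambda) = (1/2) x^T Q x + c^T x + lambda^T (A x - b)
Stationarity (grad_x L = 0): Q x + c + A^T lambda = 0.
Primal feasibility: A x = b.

This gives the KKT block system:
  [ Q   A^T ] [ x     ]   [-c ]
  [ A    0  ] [ lambda ] = [ b ]

Solving the linear system:
  x*      = (-1.4595, -2.027, -0.4865)
  lambda* = (-6.4324, -2.8919)
  f(x*)   = 30.6081

x* = (-1.4595, -2.027, -0.4865), lambda* = (-6.4324, -2.8919)
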